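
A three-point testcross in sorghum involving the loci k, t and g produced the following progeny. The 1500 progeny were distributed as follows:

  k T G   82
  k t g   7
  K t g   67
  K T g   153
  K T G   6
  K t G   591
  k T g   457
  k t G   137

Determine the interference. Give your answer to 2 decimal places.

The two most frequent reciprocal classes, K t G and k T g, are the parental types, so the F1 was K t G / k T g.
The two rarest classes, K T G and k t g, are the double crossovers. Comparing them with the parentals, only the t allele has switched, so t is the middle locus and the order is k – t – g.
k–t: (290 + 13)/1500 = 0.2020; t–g: (149 + 13)/1500 = 0.1080.
Expected DCO frequency = 0.2020 × 0.1080 ≈ 0.02182; observed = 13/1500 ≈ 0.00867.
Coefficient of coincidence = 0.00867/0.02182 ≈ 0.40; interference = 1 − 0.40 = 0.60.

0.60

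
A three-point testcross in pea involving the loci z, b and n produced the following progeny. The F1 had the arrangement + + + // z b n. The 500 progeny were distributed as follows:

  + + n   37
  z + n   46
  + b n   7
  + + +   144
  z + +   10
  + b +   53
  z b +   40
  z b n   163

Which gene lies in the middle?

The two rarest classes, z + + and + b n, are the double crossovers. Comparing them with the parentals, only the z allele has switched, so z is the middle locus and the order is n – z – b.

z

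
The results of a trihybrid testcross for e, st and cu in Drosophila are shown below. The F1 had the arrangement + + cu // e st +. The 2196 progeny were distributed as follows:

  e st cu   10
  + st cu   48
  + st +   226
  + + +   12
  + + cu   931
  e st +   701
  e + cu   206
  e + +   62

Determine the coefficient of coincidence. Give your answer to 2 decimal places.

The two rarest classes, + + + and e st cu, are the double crossovers. Comparing them with the parentals, only the cu allele has switched, so cu is the middle locus and the order is st – cu – e.
st–cu: (110 + 22)/2196 = 0.0601; cu–e: (432 + 22)/2196 = 0.2067.
Expected DCO frequency = 0.0601 × 0.2067 ≈ 0.01242; observed = 22/2196 ≈ 0.01002.
Coefficient of coincidence = 0.01002/0.01242 ≈ 0.81.

0.81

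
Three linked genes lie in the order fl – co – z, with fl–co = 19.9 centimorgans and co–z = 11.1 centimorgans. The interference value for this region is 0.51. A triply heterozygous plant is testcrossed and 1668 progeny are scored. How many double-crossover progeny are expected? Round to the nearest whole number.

18

Map distances give recombination frequencies of 0.199 and 0.111 for the two intervals.
With interference 0.51 (so coincidence = 0.49), expected double-crossover frequency = 0.199 × 0.111 × 0.49 = 0.01082.
Expected number = 0.01082 × 1668 = 18.05 ≈ 18.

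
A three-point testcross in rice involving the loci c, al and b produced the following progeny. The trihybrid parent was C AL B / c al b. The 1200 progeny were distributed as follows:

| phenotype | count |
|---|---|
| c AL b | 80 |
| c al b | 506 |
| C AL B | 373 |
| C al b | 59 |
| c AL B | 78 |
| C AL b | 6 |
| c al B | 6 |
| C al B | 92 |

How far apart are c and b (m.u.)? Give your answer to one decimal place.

The two rarest classes, C AL b and c al B, are the double crossovers. Comparing them with the parentals, only the b allele has switched, so b is the middle locus and the order is c – b – al.
Crossovers in the c–b interval produce the single-crossover classes c AL B and C al b (78 + 59 = 137) plus the double crossovers (12).
RF(c–b) = (137 + 12) / 1200 = 149/1200 = 0.1242 → 12.4 m.u.

12.4 m.u.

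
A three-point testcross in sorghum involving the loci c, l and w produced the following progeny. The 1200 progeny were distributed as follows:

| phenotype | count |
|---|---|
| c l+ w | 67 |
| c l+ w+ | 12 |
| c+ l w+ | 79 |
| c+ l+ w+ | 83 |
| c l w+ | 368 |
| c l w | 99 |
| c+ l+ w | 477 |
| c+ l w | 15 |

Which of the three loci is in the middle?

l

The two most frequent reciprocal classes, c+ l+ w and c l w+, are the parental types, so the F1 was c+ l+ w / c l w+.
The two rarest classes, c+ l w and c l+ w+, are the double crossovers. Comparing them with the parentals, only the l allele has switched, so l is the middle locus and the order is w – l – c.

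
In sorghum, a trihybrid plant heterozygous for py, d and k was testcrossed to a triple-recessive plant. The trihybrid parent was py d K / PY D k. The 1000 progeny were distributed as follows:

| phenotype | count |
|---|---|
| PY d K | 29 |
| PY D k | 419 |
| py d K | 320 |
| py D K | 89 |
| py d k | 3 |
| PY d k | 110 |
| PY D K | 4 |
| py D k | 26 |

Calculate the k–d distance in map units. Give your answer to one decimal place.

The two rarest classes, py d k and PY D K, are the double crossovers. Comparing them with the parentals, only the k allele has switched, so k is the middle locus and the order is py – k – d.
Crossovers in the k–d interval produce the single-crossover classes py D K and PY d k (89 + 110 = 199) plus the double crossovers (7).
RF(k–d) = (199 + 7) / 1000 = 206/1000 = 0.2060 → 20.6 map units.

20.6 map units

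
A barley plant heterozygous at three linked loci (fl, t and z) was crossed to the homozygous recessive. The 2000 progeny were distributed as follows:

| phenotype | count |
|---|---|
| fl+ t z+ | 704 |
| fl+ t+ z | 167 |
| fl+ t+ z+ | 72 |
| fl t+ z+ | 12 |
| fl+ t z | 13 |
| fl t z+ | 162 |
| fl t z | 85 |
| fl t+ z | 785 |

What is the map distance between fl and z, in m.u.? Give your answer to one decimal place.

The two most frequent reciprocal classes, fl+ t z+ and fl t+ z, are the parental types, so the F1 was fl+ t z+ / fl t+ z.
The two rarest classes, fl+ t z and fl t+ z+, are the double crossovers. Comparing them with the parentals, only the z allele has switched, so z is the middle locus and the order is fl – z – t.
Crossovers in the fl–z interval produce the single-crossover classes fl t z+ and fl+ t+ z (162 + 167 = 329) plus the double crossovers (25).
RF(fl–z) = (329 + 25) / 2000 = 354/2000 = 0.1770 → 17.7 m.u.

17.7 m.u.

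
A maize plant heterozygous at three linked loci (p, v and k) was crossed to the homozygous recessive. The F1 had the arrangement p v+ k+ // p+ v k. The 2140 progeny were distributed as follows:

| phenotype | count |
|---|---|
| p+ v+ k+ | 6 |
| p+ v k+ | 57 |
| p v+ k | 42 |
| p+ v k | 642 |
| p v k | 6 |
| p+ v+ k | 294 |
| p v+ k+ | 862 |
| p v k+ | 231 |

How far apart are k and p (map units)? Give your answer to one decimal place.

5.2 map units

The two rarest classes, p+ v+ k+ and p v k, are the double crossovers. Comparing them with the parentals, only the p allele has switched, so p is the middle locus and the order is k – p – v.
Crossovers in the k–p interval produce the single-crossover classes p v+ k and p+ v k+ (42 + 57 = 99) plus the double crossovers (12).
RF(k–p) = (99 + 12) / 2140 = 111/2140 = 0.0519 → 5.2 map units.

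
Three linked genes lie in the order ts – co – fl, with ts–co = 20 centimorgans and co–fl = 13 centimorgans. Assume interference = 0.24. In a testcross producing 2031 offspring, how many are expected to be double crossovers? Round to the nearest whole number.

Map distances give recombination frequencies of 0.200 and 0.130 for the two intervals.
With interference 0.24 (so coincidence = 0.76), expected double-crossover frequency = 0.200 × 0.130 × 0.76 = 0.01976.
Expected number = 0.01976 × 2031 = 40.13 ≈ 40.

40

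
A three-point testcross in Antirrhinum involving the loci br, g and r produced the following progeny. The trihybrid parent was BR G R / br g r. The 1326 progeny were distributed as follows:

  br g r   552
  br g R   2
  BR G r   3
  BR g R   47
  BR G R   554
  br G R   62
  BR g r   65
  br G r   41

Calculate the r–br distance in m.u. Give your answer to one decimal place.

The two rarest classes, BR G r and br g R, are the double crossovers. Comparing them with the parentals, only the r allele has switched, so r is the middle locus and the order is g – r – br.
Crossovers in the r–br interval produce the single-crossover classes br G R and BR g r (62 + 65 = 127) plus the double crossovers (5).
RF(r–br) = (127 + 5) / 1326 = 132/1326 = 0.0995 → 10.0 m.u.

10.0 m.u.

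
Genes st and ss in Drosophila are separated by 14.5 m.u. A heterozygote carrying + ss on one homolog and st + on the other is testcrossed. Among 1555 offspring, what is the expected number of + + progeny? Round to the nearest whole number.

A map distance of 14.5 m.u. corresponds to a recombination frequency of 0.145.
The F1 is + ss / st +, so + + is a recombinant gamete class with expected frequency r/2 = 0.145/2 = 0.0725.
Expected number = 0.0725 × 1555 = 112.74 ≈ 113.

113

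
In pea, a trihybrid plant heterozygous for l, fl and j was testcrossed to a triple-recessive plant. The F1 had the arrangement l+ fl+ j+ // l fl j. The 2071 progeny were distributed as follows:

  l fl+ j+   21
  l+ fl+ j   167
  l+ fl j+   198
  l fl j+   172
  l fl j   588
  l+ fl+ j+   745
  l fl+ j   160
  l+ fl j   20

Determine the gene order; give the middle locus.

The two rarest classes, l fl+ j+ and l+ fl j, are the double crossovers. Comparing them with the parentals, only the l allele has switched, so l is the middle locus and the order is j – l – fl.

l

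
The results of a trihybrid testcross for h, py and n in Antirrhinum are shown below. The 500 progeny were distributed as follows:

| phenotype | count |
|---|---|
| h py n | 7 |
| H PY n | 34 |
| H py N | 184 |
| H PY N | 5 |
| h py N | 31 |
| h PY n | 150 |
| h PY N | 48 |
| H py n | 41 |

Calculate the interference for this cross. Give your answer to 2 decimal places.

0.23

The two most frequent reciprocal classes, H py N and h PY n, are the parental types, so the F1 was H py N / h PY n.
The two rarest classes, H PY N and h py n, are the double crossovers. Comparing them with the parentals, only the py allele has switched, so py is the middle locus and the order is n – py – h.
n–py: (89 + 12)/500 = 0.2020; py–h: (65 + 12)/500 = 0.1540.
Expected DCO frequency = 0.2020 × 0.1540 ≈ 0.03111; observed = 12/500 ≈ 0.02400.
Coefficient of coincidence = 0.02400/0.03111 ≈ 0.77; interference = 1 − 0.77 = 0.23.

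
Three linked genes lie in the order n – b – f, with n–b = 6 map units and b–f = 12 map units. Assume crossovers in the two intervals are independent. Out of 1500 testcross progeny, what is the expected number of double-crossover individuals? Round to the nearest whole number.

Map distances give recombination frequencies of 0.060 and 0.120 for the two intervals.
With no interference, expected double-crossover frequency = 0.060 × 0.120 = 0.00720.
Expected number = 0.00720 × 1500 = 10.80 ≈ 11.

11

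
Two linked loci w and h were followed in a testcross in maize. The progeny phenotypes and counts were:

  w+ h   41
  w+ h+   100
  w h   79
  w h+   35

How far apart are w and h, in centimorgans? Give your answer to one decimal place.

The two most frequent classes, w+ h+ (100) and w h (79), are the parental types, so the F1 was w+ h+ / w h.
The recombinant classes are w+ h and w h+: 41 + 35 = 76.
Recombination frequency = 76/255 = 0.2980 ≈ 29.8%, i.e. 29.8 centimorgans.

29.8 centimorgans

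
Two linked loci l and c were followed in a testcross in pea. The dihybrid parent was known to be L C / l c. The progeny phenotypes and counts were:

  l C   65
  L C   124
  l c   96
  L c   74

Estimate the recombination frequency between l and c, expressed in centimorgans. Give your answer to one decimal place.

The recombinant classes are L c and l C: 74 + 65 = 139.
Recombination frequency = 139/359 = 0.3872 ≈ 38.7%, i.e. 38.7 centimorgans.

38.7 centimorgans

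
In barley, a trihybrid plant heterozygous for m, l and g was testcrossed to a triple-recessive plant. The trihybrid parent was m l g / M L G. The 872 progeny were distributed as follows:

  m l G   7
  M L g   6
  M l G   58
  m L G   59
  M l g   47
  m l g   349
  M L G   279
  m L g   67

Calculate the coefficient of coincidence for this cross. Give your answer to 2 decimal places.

The two rarest classes, m l G and M L g, are the double crossovers. Comparing them with the parentals, only the g allele has switched, so g is the middle locus and the order is l – g – m.
l–g: (125 + 13)/872 = 0.1583; g–m: (106 + 13)/872 = 0.1365.
Expected DCO frequency = 0.1583 × 0.1365 ≈ 0.02161; observed = 13/872 ≈ 0.01491.
Coefficient of coincidence = 0.01491/0.02161 ≈ 0.69.

0.69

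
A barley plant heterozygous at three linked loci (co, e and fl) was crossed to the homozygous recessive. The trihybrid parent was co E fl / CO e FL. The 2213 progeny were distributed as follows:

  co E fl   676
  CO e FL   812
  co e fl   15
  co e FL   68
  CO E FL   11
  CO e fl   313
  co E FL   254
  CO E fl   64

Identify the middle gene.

The two rarest classes, co e fl and CO E FL, are the double crossovers. Comparing them with the parentals, only the e allele has switched, so e is the middle locus and the order is fl – e – co.

e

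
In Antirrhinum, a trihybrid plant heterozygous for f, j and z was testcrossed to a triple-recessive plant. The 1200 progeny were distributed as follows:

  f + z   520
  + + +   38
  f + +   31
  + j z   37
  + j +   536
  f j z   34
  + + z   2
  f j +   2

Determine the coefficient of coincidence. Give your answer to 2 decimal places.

The two most frequent reciprocal classes, f + z and + j +, are the parental types, so the F1 was f + z / + j +.
The two rarest classes, + + z and f j +, are the double crossovers. Comparing them with the parentals, only the f allele has switched, so f is the middle locus and the order is j – f – z.
j–f: (72 + 4)/1200 = 0.0633; f–z: (68 + 4)/1200 = 0.0600.
Expected DCO frequency = 0.0633 × 0.0600 ≈ 0.00380; observed = 4/1200 ≈ 0.00333.
Coefficient of coincidence = 0.00333/0.00380 ≈ 0.88.

0.88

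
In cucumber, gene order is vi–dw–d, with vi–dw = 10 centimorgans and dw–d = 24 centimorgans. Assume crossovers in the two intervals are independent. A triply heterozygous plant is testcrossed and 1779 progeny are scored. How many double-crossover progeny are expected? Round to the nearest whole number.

Map distances give recombination frequencies of 0.100 and 0.240 for the two intervals.
With no interference, expected double-crossover frequency = 0.100 × 0.240 = 0.02400.
Expected number = 0.02400 × 1779 = 42.70 ≈ 43.

43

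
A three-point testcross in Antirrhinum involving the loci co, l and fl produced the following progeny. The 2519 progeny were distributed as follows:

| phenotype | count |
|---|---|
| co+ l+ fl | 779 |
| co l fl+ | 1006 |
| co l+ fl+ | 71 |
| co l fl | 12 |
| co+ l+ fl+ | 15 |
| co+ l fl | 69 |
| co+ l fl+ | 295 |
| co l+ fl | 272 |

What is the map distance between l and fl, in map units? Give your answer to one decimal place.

The two most frequent reciprocal classes, co+ l+ fl and co l fl+, are the parental types, so the F1 was co+ l+ fl / co l fl+.
The two rarest classes, co+ l+ fl+ and co l fl, are the double crossovers. Comparing them with the parentals, only the fl allele has switched, so fl is the middle locus and the order is co – fl – l.
Crossovers in the fl–l interval produce the single-crossover classes co+ l fl and co l+ fl+ (69 + 71 = 140) plus the double crossovers (27).
RF(fl–l) = (140 + 27) / 2519 = 167/2519 = 0.0663 → 6.6 map units.

6.6 map units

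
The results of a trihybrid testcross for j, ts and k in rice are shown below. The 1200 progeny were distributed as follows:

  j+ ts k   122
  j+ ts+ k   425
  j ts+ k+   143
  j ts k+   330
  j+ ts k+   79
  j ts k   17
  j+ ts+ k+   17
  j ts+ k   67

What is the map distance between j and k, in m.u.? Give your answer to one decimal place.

15.0 m.u.

The two most frequent reciprocal classes, j ts k+ and j+ ts+ k, are the parental types, so the F1 was j ts k+ / j+ ts+ k.
The two rarest classes, j ts k and j+ ts+ k+, are the double crossovers. Comparing them with the parentals, only the k allele has switched, so k is the middle locus and the order is ts – k – j.
Crossovers in the k–j interval produce the single-crossover classes j+ ts k+ and j ts+ k (79 + 67 = 146) plus the double crossovers (34).
RF(k–j) = (146 + 34) / 1200 = 180/1200 = 0.1500 → 15.0 m.u.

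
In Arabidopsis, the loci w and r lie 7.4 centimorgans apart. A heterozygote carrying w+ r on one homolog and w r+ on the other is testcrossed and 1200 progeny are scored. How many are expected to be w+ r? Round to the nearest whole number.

556

A map distance of 7.4 centimorgans corresponds to a recombination frequency of 0.074.
The F1 is w+ r / w r+, so w+ r is a parental gamete class with expected frequency (1 − r)/2 = 0.926/2 = 0.4630.
Expected number = 0.4630 × 1200 = 555.60 ≈ 556.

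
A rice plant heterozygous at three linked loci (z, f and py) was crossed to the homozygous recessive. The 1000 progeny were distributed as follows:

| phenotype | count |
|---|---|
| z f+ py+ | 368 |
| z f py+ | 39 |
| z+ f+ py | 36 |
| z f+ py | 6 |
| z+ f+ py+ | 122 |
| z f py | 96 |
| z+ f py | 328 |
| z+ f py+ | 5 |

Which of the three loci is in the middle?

py

The two most frequent reciprocal classes, z f+ py+ and z+ f py, are the parental types, so the F1 was z f+ py+ / z+ f py.
The two rarest classes, z f+ py and z+ f py+, are the double crossovers. Comparing them with the parentals, only the py allele has switched, so py is the middle locus and the order is f – py – z.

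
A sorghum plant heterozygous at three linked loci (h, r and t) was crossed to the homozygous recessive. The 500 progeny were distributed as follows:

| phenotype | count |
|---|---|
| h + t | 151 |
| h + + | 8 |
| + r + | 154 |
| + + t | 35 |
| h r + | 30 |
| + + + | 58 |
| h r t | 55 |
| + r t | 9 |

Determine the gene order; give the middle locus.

The two most frequent reciprocal classes, + r + and h + t, are the parental types, so the F1 was + r + / h + t.
The two rarest classes, + r t and h + +, are the double crossovers. Comparing them with the parentals, only the t allele has switched, so t is the middle locus and the order is r – t – h.

t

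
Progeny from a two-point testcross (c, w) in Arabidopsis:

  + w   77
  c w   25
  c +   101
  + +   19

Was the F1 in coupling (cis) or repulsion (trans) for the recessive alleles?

The two most frequent classes are + w (77) and c + (101); these are the parental (non-recombinant) types.
So the F1 carried + w on one chromosome and c + on the other — the recessive alleles are on opposite chromosomes (trans / repulsion).

trans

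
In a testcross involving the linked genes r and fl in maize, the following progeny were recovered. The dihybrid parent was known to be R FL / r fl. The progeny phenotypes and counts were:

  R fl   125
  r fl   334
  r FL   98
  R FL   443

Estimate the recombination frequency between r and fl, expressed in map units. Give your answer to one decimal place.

22.3 map units

The recombinant classes are R fl and r FL: 125 + 98 = 223.
Recombination frequency = 223/1000 = 0.2230 ≈ 22.3%, i.e. 22.3 map units.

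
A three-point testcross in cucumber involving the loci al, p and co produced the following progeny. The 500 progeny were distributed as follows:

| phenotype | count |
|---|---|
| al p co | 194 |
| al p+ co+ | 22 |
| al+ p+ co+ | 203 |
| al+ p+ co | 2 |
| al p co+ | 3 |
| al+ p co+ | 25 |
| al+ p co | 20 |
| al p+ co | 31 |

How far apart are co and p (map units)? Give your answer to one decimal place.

The two most frequent reciprocal classes, al p co and al+ p+ co+, are the parental types, so the F1 was al p co / al+ p+ co+.
The two rarest classes, al p co+ and al+ p+ co, are the double crossovers. Comparing them with the parentals, only the co allele has switched, so co is the middle locus and the order is al – co – p.
Crossovers in the co–p interval produce the single-crossover classes al p+ co and al+ p co+ (31 + 25 = 56) plus the double crossovers (5).
RF(co–p) = (56 + 5) / 500 = 61/500 = 0.1220 → 12.2 map units.

12.2 map units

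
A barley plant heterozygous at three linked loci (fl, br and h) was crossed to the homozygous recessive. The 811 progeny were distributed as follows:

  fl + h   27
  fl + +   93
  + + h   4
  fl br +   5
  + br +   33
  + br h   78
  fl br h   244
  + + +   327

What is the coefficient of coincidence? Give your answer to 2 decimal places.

The two most frequent reciprocal classes, fl br h and + + +, are the parental types, so the F1 was fl br h / + + +.
The two rarest classes, fl br + and + + h, are the double crossovers. Comparing them with the parentals, only the h allele has switched, so h is the middle locus and the order is fl – h – br.
fl–h: (171 + 9)/811 = 0.2219; h–br: (60 + 9)/811 = 0.0851.
Expected DCO frequency = 0.2219 × 0.0851 ≈ 0.01888; observed = 9/811 ≈ 0.01110.
Coefficient of coincidence = 0.01110/0.01888 ≈ 0.59.

0.59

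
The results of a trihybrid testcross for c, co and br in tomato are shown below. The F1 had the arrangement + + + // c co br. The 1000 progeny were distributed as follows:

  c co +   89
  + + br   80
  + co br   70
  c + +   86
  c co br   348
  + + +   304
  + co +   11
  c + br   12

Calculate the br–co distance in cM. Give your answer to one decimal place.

The two rarest classes, + co + and c + br, are the double crossovers. Comparing them with the parentals, only the co allele has switched, so co is the middle locus and the order is br – co – c.
Crossovers in the br–co interval produce the single-crossover classes + + br and c co + (80 + 89 = 169) plus the double crossovers (23).
RF(br–co) = (169 + 23) / 1000 = 192/1000 = 0.1920 → 19.2 cM.

19.2 cM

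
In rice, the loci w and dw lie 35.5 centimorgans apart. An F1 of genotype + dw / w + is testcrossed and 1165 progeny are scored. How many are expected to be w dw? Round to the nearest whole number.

207

A map distance of 35.5 centimorgans corresponds to a recombination frequency of 0.355.
The F1 is + dw / w +, so w dw is a recombinant gamete class with expected frequency r/2 = 0.355/2 = 0.1775.
Expected number = 0.1775 × 1165 = 206.79 ≈ 207.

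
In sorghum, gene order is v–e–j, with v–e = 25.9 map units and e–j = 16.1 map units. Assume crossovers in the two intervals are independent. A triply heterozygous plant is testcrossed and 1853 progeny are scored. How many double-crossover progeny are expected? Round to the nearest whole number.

77

Map distances give recombination frequencies of 0.259 and 0.161 for the two intervals.
With no interference, expected double-crossover frequency = 0.259 × 0.161 = 0.04170.
Expected number = 0.04170 × 1853 = 77.27 ≈ 77.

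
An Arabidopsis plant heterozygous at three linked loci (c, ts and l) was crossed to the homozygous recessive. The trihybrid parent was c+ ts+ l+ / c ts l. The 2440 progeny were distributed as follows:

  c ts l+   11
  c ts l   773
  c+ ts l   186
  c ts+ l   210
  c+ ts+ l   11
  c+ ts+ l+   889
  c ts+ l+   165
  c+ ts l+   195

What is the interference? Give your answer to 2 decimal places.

0.66

The two rarest classes, c+ ts+ l and c ts l+, are the double crossovers. Comparing them with the parentals, only the l allele has switched, so l is the middle locus and the order is c – l – ts.
c–l: (351 + 22)/2440 = 0.1529; l–ts: (405 + 22)/2440 = 0.1750.
Expected DCO frequency = 0.1529 × 0.1750 ≈ 0.02676; observed = 22/2440 ≈ 0.00902.
Coefficient of coincidence = 0.00902/0.02676 ≈ 0.34; interference = 1 − 0.34 = 0.66.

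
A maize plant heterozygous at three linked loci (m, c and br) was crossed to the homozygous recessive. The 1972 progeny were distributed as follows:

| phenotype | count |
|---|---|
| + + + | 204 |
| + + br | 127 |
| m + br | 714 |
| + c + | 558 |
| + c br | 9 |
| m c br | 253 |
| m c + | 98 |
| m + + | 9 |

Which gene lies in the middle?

The two most frequent reciprocal classes, m + br and + c +, are the parental types, so the F1 was m + br / + c +.
The two rarest classes, m + + and + c br, are the double crossovers. Comparing them with the parentals, only the br allele has switched, so br is the middle locus and the order is m – br – c.

br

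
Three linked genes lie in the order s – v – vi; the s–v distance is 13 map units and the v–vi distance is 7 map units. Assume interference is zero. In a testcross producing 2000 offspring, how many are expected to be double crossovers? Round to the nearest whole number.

18

Map distances give recombination frequencies of 0.130 and 0.070 for the two intervals.
With no interference, expected double-crossover frequency = 0.130 × 0.070 = 0.00910.
Expected number = 0.00910 × 2000 = 18.20 ≈ 18.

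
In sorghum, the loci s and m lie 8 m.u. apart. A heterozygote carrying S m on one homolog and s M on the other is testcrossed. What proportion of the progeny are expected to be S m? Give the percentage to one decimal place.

46.0%

A map distance of 8 m.u. corresponds to a recombination frequency of 0.080.
The F1 is S m / s M, so S m is a parental gamete class with expected frequency (1 − r)/2 = 0.920/2 = 0.4600.
That is 0.4600 = 46.0% of the progeny.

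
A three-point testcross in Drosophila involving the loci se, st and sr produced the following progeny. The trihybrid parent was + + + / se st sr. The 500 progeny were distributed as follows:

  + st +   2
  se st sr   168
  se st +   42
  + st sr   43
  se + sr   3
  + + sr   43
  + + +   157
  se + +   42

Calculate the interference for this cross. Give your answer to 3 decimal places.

The two rarest classes, + st + and se + sr, are the double crossovers. Comparing them with the parentals, only the st allele has switched, so st is the middle locus and the order is se – st – sr.
se–st: (85 + 5)/500 = 0.1800; st–sr: (85 + 5)/500 = 0.1800.
Expected DCO frequency = 0.1800 × 0.1800 ≈ 0.03240; observed = 5/500 ≈ 0.01000.
Coefficient of coincidence = 0.01000/0.03240 ≈ 0.309; interference = 1 − 0.309 = 0.691.

0.691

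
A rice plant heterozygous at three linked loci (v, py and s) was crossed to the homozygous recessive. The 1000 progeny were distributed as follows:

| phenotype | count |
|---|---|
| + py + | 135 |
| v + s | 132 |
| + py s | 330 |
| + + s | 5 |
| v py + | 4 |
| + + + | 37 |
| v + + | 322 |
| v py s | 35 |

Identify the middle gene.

py

The two most frequent reciprocal classes, + py s and v + +, are the parental types, so the F1 was + py s / v + +.
The two rarest classes, + + s and v py +, are the double crossovers. Comparing them with the parentals, only the py allele has switched, so py is the middle locus and the order is s – py – v.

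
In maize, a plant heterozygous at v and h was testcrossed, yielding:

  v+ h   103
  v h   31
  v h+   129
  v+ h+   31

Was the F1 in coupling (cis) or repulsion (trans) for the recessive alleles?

trans

The two most frequent classes are v+ h (103) and v h+ (129); these are the parental (non-recombinant) types.
So the F1 carried v+ h on one chromosome and v h+ on the other — the recessive alleles are on opposite chromosomes (trans / repulsion).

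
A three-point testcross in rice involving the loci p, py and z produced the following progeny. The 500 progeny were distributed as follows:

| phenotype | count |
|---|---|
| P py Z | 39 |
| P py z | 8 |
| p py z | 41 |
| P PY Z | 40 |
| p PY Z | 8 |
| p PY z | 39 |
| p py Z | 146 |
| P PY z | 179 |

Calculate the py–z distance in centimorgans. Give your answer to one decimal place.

19.4 centimorgans

The two most frequent reciprocal classes, p py Z and P PY z, are the parental types, so the F1 was p py Z / P PY z.
The two rarest classes, p PY Z and P py z, are the double crossovers. Comparing them with the parentals, only the py allele has switched, so py is the middle locus and the order is z – py – p.
Crossovers in the z–py interval produce the single-crossover classes p py z and P PY Z (41 + 40 = 81) plus the double crossovers (16).
RF(z–py) = (81 + 16) / 500 = 97/500 = 0.1940 → 19.4 centimorgans.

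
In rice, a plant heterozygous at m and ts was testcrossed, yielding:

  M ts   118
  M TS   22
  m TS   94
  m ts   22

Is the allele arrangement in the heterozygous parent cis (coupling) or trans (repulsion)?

trans

The two most frequent classes are M ts (118) and m TS (94); these are the parental (non-recombinant) types.
So the F1 carried M ts on one chromosome and m TS on the other — the recessive alleles are on opposite chromosomes (trans / repulsion).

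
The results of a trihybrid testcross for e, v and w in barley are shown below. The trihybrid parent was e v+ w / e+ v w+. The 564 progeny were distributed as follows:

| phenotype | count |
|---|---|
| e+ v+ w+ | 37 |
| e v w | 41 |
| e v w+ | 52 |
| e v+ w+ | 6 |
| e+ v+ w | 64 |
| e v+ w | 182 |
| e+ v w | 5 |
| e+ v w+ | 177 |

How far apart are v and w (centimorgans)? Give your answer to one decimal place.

15.8 centimorgans

The two rarest classes, e v+ w+ and e+ v w, are the double crossovers. Comparing them with the parentals, only the w allele has switched, so w is the middle locus and the order is e – w – v.
Crossovers in the w–v interval produce the single-crossover classes e v w and e+ v+ w+ (41 + 37 = 78) plus the double crossovers (11).
RF(w–v) = (78 + 11) / 564 = 89/564 = 0.1578 → 15.8 centimorgans.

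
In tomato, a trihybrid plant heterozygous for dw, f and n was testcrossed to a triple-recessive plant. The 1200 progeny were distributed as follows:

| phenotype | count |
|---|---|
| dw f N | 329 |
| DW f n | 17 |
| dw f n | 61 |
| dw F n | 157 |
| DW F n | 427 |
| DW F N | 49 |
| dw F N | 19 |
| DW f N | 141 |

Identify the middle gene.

f

The two most frequent reciprocal classes, DW F n and dw f N, are the parental types, so the F1 was DW F n / dw f N.
The two rarest classes, DW f n and dw F N, are the double crossovers. Comparing them with the parentals, only the f allele has switched, so f is the middle locus and the order is dw – f – n.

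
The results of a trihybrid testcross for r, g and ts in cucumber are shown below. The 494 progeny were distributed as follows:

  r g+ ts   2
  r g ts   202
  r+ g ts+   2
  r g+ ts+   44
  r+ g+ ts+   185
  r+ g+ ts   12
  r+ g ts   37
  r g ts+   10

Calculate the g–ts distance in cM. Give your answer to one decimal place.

The two most frequent reciprocal classes, r g ts and r+ g+ ts+, are the parental types, so the F1 was r g ts / r+ g+ ts+.
The two rarest classes, r g+ ts and r+ g ts+, are the double crossovers. Comparing them with the parentals, only the g allele has switched, so g is the middle locus and the order is r – g – ts.
Crossovers in the g–ts interval produce the single-crossover classes r g ts+ and r+ g+ ts (10 + 12 = 22) plus the double crossovers (4).
RF(g–ts) = (22 + 4) / 494 = 26/494 = 0.0526 → 5.3 cM.

5.3 cM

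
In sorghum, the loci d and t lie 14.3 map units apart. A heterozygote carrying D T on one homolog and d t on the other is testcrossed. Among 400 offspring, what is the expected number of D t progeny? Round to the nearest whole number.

29

A map distance of 14.3 map units corresponds to a recombination frequency of 0.143.
The F1 is D T / d t, so D t is a recombinant gamete class with expected frequency r/2 = 0.143/2 = 0.0715.
Expected number = 0.0715 × 400 = 28.60 ≈ 29.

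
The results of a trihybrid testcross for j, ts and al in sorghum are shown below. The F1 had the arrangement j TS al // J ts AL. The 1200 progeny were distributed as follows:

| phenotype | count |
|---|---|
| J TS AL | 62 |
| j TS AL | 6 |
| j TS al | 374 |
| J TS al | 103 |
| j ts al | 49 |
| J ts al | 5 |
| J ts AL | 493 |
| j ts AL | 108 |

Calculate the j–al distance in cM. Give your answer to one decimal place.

The two rarest classes, j TS AL and J ts al, are the double crossovers. Comparing them with the parentals, only the al allele has switched, so al is the middle locus and the order is j – al – ts.
Crossovers in the j–al interval produce the single-crossover classes J TS al and j ts AL (103 + 108 = 211) plus the double crossovers (11).
RF(j–al) = (211 + 11) / 1200 = 222/1200 = 0.1850 → 18.5 cM.

18.5 cM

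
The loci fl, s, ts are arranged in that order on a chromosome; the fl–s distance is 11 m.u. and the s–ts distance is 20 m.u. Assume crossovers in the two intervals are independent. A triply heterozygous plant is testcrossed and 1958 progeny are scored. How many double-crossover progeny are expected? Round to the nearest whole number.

43

Map distances give recombination frequencies of 0.110 and 0.200 for the two intervals.
With no interference, expected double-crossover frequency = 0.110 × 0.200 = 0.02200.
Expected number = 0.02200 × 1958 = 43.08 ≈ 43.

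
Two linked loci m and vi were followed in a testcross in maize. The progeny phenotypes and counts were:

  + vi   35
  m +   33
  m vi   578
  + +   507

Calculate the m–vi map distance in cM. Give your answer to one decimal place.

The two most frequent classes, + + (507) and m vi (578), are the parental types, so the F1 was + + / m vi.
The recombinant classes are + vi and m +: 35 + 33 = 68.
Recombination frequency = 68/1153 = 0.0590 ≈ 5.9%, i.e. 5.9 cM.

5.9 cM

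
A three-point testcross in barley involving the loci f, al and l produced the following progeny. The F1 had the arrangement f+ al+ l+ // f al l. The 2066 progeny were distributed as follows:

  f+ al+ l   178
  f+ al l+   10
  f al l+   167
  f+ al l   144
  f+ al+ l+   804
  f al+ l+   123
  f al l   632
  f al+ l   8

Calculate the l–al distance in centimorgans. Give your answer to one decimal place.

The two rarest classes, f+ al l+ and f al+ l, are the double crossovers. Comparing them with the parentals, only the al allele has switched, so al is the middle locus and the order is f – al – l.
Crossovers in the al–l interval produce the single-crossover classes f+ al+ l and f al l+ (178 + 167 = 345) plus the double crossovers (18).
RF(al–l) = (345 + 18) / 2066 = 363/2066 = 0.1757 → 17.6 centimorgans.

17.6 centimorgans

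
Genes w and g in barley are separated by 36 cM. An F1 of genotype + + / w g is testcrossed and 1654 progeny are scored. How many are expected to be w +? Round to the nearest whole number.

A map distance of 36 cM corresponds to a recombination frequency of 0.360.
The F1 is + + / w g, so w + is a recombinant gamete class with expected frequency r/2 = 0.360/2 = 0.1800.
Expected number = 0.1800 × 1654 = 297.72 ≈ 298.

298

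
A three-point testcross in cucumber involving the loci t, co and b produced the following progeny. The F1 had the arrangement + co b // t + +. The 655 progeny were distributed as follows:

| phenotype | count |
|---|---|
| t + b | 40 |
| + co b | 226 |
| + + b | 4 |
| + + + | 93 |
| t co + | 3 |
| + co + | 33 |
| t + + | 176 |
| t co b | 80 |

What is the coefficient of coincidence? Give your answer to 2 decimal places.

The two rarest classes, + + b and t co +, are the double crossovers. Comparing them with the parentals, only the co allele has switched, so co is the middle locus and the order is t – co – b.
t–co: (173 + 7)/655 = 0.2748; co–b: (73 + 7)/655 = 0.1221.
Expected DCO frequency = 0.2748 × 0.1221 ≈ 0.03355; observed = 7/655 ≈ 0.01069.
Coefficient of coincidence = 0.01069/0.03355 ≈ 0.32.

0.32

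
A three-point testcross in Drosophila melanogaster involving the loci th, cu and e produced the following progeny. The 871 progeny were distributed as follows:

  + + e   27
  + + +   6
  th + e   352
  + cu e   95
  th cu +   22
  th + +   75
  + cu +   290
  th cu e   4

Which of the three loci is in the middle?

cu

The two most frequent reciprocal classes, th + e and + cu +, are the parental types, so the F1 was th + e / + cu +.
The two rarest classes, th cu e and + + +, are the double crossovers. Comparing them with the parentals, only the cu allele has switched, so cu is the middle locus and the order is th – cu – e.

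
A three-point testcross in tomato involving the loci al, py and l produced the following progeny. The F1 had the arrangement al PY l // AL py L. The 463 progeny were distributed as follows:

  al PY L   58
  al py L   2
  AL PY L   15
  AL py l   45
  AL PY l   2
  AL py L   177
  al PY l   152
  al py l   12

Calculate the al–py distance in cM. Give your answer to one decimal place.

The two rarest classes, AL PY l and al py L, are the double crossovers. Comparing them with the parentals, only the al allele has switched, so al is the middle locus and the order is py – al – l.
Crossovers in the py–al interval produce the single-crossover classes al py l and AL PY L (12 + 15 = 27) plus the double crossovers (4).
RF(py–al) = (27 + 4) / 463 = 31/463 = 0.0670 → 6.7 cM.

6.7 cM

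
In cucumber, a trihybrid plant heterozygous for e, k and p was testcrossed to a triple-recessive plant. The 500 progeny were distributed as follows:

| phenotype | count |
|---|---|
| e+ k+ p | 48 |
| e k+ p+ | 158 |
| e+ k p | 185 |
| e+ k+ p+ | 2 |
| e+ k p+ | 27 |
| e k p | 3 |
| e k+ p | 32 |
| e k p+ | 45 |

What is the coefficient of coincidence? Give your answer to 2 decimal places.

0.40

The two most frequent reciprocal classes, e k+ p+ and e+ k p, are the parental types, so the F1 was e k+ p+ / e+ k p.
The two rarest classes, e+ k+ p+ and e k p, are the double crossovers. Comparing them with the parentals, only the e allele has switched, so e is the middle locus and the order is p – e – k.
p–e: (59 + 5)/500 = 0.1280; e–k: (93 + 5)/500 = 0.1960.
Expected DCO frequency = 0.1280 × 0.1960 ≈ 0.02509; observed = 5/500 ≈ 0.01000.
Coefficient of coincidence = 0.01000/0.02509 ≈ 0.40.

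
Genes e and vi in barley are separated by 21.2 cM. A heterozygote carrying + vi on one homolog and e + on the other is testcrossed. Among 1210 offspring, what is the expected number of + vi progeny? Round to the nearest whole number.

477

A map distance of 21.2 cM corresponds to a recombination frequency of 0.212.
The F1 is + vi / e +, so + vi is a parental gamete class with expected frequency (1 − r)/2 = 0.788/2 = 0.3940.
Expected number = 0.3940 × 1210 = 476.74 ≈ 477.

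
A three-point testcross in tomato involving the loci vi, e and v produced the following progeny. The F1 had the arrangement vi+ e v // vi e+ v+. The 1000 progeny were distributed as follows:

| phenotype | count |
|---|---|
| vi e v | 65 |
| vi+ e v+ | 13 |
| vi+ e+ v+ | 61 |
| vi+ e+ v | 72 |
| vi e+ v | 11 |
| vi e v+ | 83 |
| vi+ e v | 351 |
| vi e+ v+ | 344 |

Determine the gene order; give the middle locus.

v

The two rarest classes, vi+ e v+ and vi e+ v, are the double crossovers. Comparing them with the parentals, only the v allele has switched, so v is the middle locus and the order is e – v – vi.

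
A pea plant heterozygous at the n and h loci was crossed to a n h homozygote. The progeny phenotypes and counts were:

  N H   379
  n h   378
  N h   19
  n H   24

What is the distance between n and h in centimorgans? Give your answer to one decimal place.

5.4 centimorgans

The two most frequent classes, N H (379) and n h (378), are the parental types, so the F1 was N H / n h.
The recombinant classes are N h and n H: 19 + 24 = 43.
Recombination frequency = 43/800 = 0.0537 ≈ 5.4%, i.e. 5.4 centimorgans.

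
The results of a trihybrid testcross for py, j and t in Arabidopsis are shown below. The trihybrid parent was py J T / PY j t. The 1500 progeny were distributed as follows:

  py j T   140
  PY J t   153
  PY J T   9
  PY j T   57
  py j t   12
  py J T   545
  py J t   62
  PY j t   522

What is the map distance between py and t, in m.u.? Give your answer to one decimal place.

9.3 m.u.

The two rarest classes, PY J T and py j t, are the double crossovers. Comparing them with the parentals, only the py allele has switched, so py is the middle locus and the order is t – py – j.
Crossovers in the t–py interval produce the single-crossover classes py J t and PY j T (62 + 57 = 119) plus the double crossovers (21).
RF(t–py) = (119 + 21) / 1500 = 140/1500 = 0.0933 → 9.3 m.u.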